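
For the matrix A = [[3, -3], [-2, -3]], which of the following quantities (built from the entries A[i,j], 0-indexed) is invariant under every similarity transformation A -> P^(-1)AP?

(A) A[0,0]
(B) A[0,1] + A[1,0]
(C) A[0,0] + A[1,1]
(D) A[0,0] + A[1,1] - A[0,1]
C

A[0,0] + A[1,1] is the trace of A. By the cyclic property of the trace, tr(P^(-1)AP) = tr(APP^(-1)) = tr(A), so it is the same for every matrix similar to A.

The other combinations are not similarity invariants. For example, take P = [[1, 1], [0, 1]] (det P = 1), so P^(-1) = [[1, -1], [0, 1]] and
B = P^(-1)AP = [[5, 5], [-2, -5]].
Evaluating each option on A and on B:
(A) A[0,0]: 3 for A, 5 for B -> changes
(B) A[0,1] + A[1,0]: -5 for A, 3 for B -> changes
(C) A[0,0] + A[1,1]: 0 for A, 0 for B -> unchanged
(D) A[0,0] + A[1,1] - A[0,1]: 3 for A, -5 for B -> changes

Only (C) A[0,0] + A[1,1] = 0 survives (and it does so for every P, not just this one), so it is the invariant.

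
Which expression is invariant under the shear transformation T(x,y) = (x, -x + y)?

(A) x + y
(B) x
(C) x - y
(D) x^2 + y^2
B

Under the shear T(x,y) = (x, -x + y):
Substitute the transformed coordinates into each option and compare with the original:
(A) x + y  ->  (x) + (-x + y) = y   [differs from x + y: not invariant]
(B) x  ->  (x) = x   [equals x: invariant]
(C) x - y  ->  (x) - (-x + y) = 2x - y   [differs from x - y: not invariant]
(D) x^2 + y^2  ->  (x)^2 + (-x + y)^2 = 2x^2 - 2xy + y^2   [differs from x^2 + y^2: not invariant]

Only option (B), x, is unchanged by the transformation.
A vertical shear moves points parallel to the y-axis, so the x-coordinate (and any function of x alone) is unchanged.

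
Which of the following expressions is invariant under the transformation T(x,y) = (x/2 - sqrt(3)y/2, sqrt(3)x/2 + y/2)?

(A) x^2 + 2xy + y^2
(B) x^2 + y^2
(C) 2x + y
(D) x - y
B

An expression E(x,y) is invariant under T if E(T(x,y)) = E(x,y). Here T(x,y) = (x/2 - sqrt(3)y/2, sqrt(3)x/2 + y/2).
Substitute the transformed coordinates into each option and compare with the original:
(A) x^2 + 2xy + y^2  ->  (x/2 - sqrt(3)y/2)^2 + 2(x/2 - sqrt(3)y/2)(sqrt(3)x/2 + y/2) + (sqrt(3)x/2 + y/2)^2 = sqrt(3)x^2/2 + x^2 - xy - sqrt(3)y^2/2 + y^2   [differs from x^2 + 2xy + y^2: not invariant]
(B) x^2 + y^2  ->  (x/2 - sqrt(3)y/2)^2 + (sqrt(3)x/2 + y/2)^2 = x^2 + y^2   [equals x^2 + y^2: invariant]
(C) 2x + y  ->  2(x/2 - sqrt(3)y/2) + (sqrt(3)x/2 + y/2) = sqrt(3)x/2 + x - sqrt(3)y + y/2   [differs from 2x + y: not invariant]
(D) x - y  ->  (x/2 - sqrt(3)y/2) - (sqrt(3)x/2 + y/2) = -sqrt(3)x/2 + x/2 - sqrt(3)y/2 - y/2   [differs from x - y: not invariant]

Only option (B), x^2 + y^2, is unchanged by the transformation.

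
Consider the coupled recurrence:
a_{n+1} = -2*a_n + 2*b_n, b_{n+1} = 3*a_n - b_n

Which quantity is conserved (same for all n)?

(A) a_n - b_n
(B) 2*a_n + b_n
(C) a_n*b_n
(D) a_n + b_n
D

Replace a_n by a_{n+1} = -2*a_n + 2*b_n and b_n by b_{n+1} = 3*a_n - b_n in each option and simplify:
(A) a_n - b_n  ->  (-2*a_n + 2*b_n) - (3*a_n - b_n) = -5*a_n + 3*b_n   [not conserved]
(B) 2*a_n + b_n  ->  2*(-2*a_n + 2*b_n) + (3*a_n - b_n) = -a_n + 3*b_n   [not conserved]
(C) a_n*b_n  ->  (-2*a_n + 2*b_n)*(3*a_n - b_n) = -6*a_n^2 + 8*a_n*b_n - 2*b_n^2   [not conserved]
(D) a_n + b_n  ->  (-2*a_n + 2*b_n) + (3*a_n - b_n) = a_n + b_n   [conserved]

Only (D) a_n + b_n returns to itself after one step, so it is the conserved quantity.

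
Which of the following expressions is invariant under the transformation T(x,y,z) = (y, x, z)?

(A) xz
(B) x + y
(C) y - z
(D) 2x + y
B

Apply T(x,y,z) = (y, x, z) to each option, i.e. replace (x, y, z) by the transformed coordinates.
Substitute the transformed coordinates into each option and compare with the original:
(A) xz  ->  (y)(z) = yz   [differs from xz: not invariant]
(B) x + y  ->  (y) + (x) = x + y   [equals x + y: invariant]
(C) y - z  ->  (x) - (z) = x - z   [differs from y - z: not invariant]
(D) 2x + y  ->  2(y) + (x) = x + 2y   [differs from 2x + y: not invariant]

Only option (B), x + y, is unchanged by the transformation.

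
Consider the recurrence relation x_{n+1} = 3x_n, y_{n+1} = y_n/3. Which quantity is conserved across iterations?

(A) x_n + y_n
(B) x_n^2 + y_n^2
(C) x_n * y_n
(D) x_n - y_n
C

For the recurrence x_{n+1} = 3x_n, y_{n+1} = y_n/3:

x_{n+1} * y_{n+1} = (3x_n) * (y_n/3) = x_n * y_n
The product is conserved.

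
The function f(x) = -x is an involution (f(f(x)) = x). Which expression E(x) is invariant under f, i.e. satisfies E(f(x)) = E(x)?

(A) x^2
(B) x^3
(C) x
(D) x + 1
A

Replace x by f(x) = -x in each option and simplify. As a quick numerical cross-check, also compare E(3) with E(f(3)) = E(-3).

(A) x^2  ->  (-x)^2, which simplifies back to x^2; check: E(3) = 9, E(-3) = 9.   [invariant]
(B) x^3  ->  (-x)^3 = -x^3; check: E(3) = 27 but E(-3) = -27.   [not invariant]
(C) x  ->  (-x) = -x; check: E(3) = 3 but E(-3) = -3.   [not invariant]
(D) x + 1  ->  (-x) + 1 = 1 - x; check: E(3) = 4 but E(-3) = -2.   [not invariant]

Only (A) is unchanged. E is symmetric under swapping x with f(x) = -x, which is exactly what an involution does.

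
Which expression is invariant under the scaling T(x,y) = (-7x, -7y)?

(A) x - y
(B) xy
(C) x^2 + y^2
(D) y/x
D

Under the uniform scaling T(x,y) = (-7x, -7y):
Substitute the transformed coordinates into each option and compare with the original:
(A) x - y  ->  (-7x) - (-7y) = -7x + 7y   [differs from x - y: not invariant]
(B) xy  ->  (-7x)(-7y) = 49xy   [differs from xy: not invariant]
(C) x^2 + y^2  ->  (-7x)^2 + (-7y)^2 = 49x^2 + 49y^2   [differs from x^2 + y^2: not invariant]
(D) y/x  ->  (-7y)/(-7x) = y/x   [equals y/x: invariant]

Only option (D), y/x, is unchanged by the transformation.
The common factor -7 cancels in a ratio of coordinates, while sums, products and sums of squares pick up factors of -7 or 49.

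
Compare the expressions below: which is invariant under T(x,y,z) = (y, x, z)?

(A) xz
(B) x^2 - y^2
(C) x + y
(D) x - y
C

Apply T(x,y,z) = (y, x, z) to each option, i.e. replace (x, y, z) by the transformed coordinates.
Substitute the transformed coordinates into each option and compare with the original:
(A) xz  ->  (y)(z) = yz   [differs from xz: not invariant]
(B) x^2 - y^2  ->  (y)^2 - (x)^2 = -x^2 + y^2   [differs from x^2 - y^2: not invariant]
(C) x + y  ->  (y) + (x) = x + y   [equals x + y: invariant]
(D) x - y  ->  (y) - (x) = -x + y   [differs from x - y: not invariant]

Only option (C), x + y, is unchanged by the transformation.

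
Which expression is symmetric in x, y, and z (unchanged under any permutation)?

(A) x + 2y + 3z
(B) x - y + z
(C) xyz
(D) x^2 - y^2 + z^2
C

A symmetric expression is unchanged when the variables are permuted; here the transformation to test is the swap (x, y) -> (y, x).
A symmetric expression must survive every permutation; the single swap x <-> y already eliminates the distractors, and the keyed expression is also unchanged by x <-> z and y <-> z (each variable enters it in exactly the same way).
Substitute the transformed coordinates into each option and compare with the original:
(A) x + 2y + 3z  ->  (y) + 2(x) + 3z = 2x + y + 3z   [differs from x + 2y + 3z: not invariant]
(B) x - y + z  ->  (y) - (x) + z = -x + y + z   [differs from x - y + z: not invariant]
(C) xyz  ->  (y)(x)z = xyz   [equals xyz: invariant]
(D) x^2 - y^2 + z^2  ->  (y)^2 - (x)^2 + z^2 = -x^2 + y^2 + z^2   [differs from x^2 - y^2 + z^2: not invariant]

Only option (C), xyz, is unchanged by the transformation.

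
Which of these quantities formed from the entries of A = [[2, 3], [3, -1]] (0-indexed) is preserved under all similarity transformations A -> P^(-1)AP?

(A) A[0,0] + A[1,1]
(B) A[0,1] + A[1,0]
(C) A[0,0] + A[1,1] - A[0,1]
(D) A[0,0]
A

A[0,0] + A[1,1] is the trace of A. By the cyclic property of the trace, tr(P^(-1)AP) = tr(APP^(-1)) = tr(A), so it is the same for every matrix similar to A.

The other combinations are not similarity invariants. For example, take P = [[1, 2], [0, 1]] (det P = 1), so P^(-1) = [[1, -2], [0, 1]] and
B = P^(-1)AP = [[-4, -3], [3, 5]].
Evaluating each option on A and on B:
(A) A[0,0] + A[1,1]: 1 for A, 1 for B -> unchanged
(B) A[0,1] + A[1,0]: 6 for A, 0 for B -> changes
(C) A[0,0] + A[1,1] - A[0,1]: -2 for A, 4 for B -> changes
(D) A[0,0]: 2 for A, -4 for B -> changes

Only (A) A[0,0] + A[1,1] = 1 survives (and it does so for every P, not just this one), so it is the invariant.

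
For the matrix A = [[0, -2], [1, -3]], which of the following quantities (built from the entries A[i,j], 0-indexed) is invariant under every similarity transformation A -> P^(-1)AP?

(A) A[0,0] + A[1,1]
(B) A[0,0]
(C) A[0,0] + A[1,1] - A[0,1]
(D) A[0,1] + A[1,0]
A

A[0,0] + A[1,1] is the trace of A. By the cyclic property of the trace, tr(P^(-1)AP) = tr(APP^(-1)) = tr(A), so it is the same for every matrix similar to A.

The other combinations are not similarity invariants. For example, take P = [[2, 1], [1, 1]] (det P = 1), so P^(-1) = [[1, -1], [-1, 2]] and
B = P^(-1)AP = [[-1, 0], [0, -2]].
Evaluating each option on A and on B:
(A) A[0,0] + A[1,1]: -3 for A, -3 for B -> unchanged
(B) A[0,0]: 0 for A, -1 for B -> changes
(C) A[0,0] + A[1,1] - A[0,1]: -1 for A, -3 for B -> changes
(D) A[0,1] + A[1,0]: -1 for A, 0 for B -> changes

Only (A) A[0,0] + A[1,1] = -3 survives (and it does so for every P, not just this one), so it is the invariant.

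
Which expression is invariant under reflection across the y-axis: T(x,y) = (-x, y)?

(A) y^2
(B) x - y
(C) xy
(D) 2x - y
A

The map is reflection across the y-axis: T(x,y) = (-x, y).
Substitute the transformed coordinates into each option and compare with the original:
(A) y^2  ->  (y)^2 = y^2   [equals y^2: invariant]
(B) x - y  ->  (-x) - (y) = -x - y   [differs from x - y: not invariant]
(C) xy  ->  (-x)(y) = -xy   [differs from xy: not invariant]
(D) 2x - y  ->  2(-x) - (y) = -2x - y   [differs from 2x - y: not invariant]

Only option (A), y^2, is unchanged by the transformation.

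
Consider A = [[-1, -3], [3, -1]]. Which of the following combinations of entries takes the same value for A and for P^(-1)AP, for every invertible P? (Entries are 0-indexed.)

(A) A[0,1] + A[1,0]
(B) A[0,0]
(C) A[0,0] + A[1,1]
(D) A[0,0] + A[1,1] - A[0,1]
C

A[0,0] + A[1,1] is the trace of A. By the cyclic property of the trace, tr(P^(-1)AP) = tr(APP^(-1)) = tr(A), so it is the same for every matrix similar to A.

The other combinations are not similarity invariants. For example, take P = [[1, -1], [0, 1]] (det P = 1), so P^(-1) = [[1, 1], [0, 1]] and
B = P^(-1)AP = [[2, -6], [3, -4]].
Evaluating each option on A and on B:
(A) A[0,1] + A[1,0]: 0 for A, -3 for B -> changes
(B) A[0,0]: -1 for A, 2 for B -> changes
(C) A[0,0] + A[1,1]: -2 for A, -2 for B -> unchanged
(D) A[0,0] + A[1,1] - A[0,1]: 1 for A, 4 for B -> changes

Only (C) A[0,0] + A[1,1] = -2 survives (and it does so for every P, not just this one), so it is the invariant.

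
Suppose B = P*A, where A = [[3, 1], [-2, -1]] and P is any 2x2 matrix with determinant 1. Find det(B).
-1

By the multiplicative property of determinants, det(B) = det(P*A) = det(P) * det(A) = det(A),
so the determinant is invariant under multiplication by any determinant-1 matrix; we just need det(A).

det(A) = (3)(-1) - (1)(-2) = -3 - (-2) = -1

Therefore det(B) = 1 * (-1) = -1.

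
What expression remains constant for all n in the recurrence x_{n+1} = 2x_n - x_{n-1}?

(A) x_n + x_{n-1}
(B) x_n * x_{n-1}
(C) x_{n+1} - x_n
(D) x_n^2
C

For the recurrence x_{n+1} = 2x_n - x_{n-1}:

If x_{n+1} = 2x_n - x_{n-1}, then:
x_{n+1} - x_n = x_n - x_{n-1}
The first difference is constant throughout the sequence.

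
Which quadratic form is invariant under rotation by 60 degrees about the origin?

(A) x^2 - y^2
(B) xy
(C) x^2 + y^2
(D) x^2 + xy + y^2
C

Rotation by 60 degrees sends (x, y) to (x/2 - sqrt(3)y/2, sqrt(3)x/2 + y/2).
Substitute the transformed coordinates into each option and compare with the original:
(A) x^2 - y^2  ->  (x/2 - sqrt(3)y/2)^2 - (sqrt(3)x/2 + y/2)^2 = -x^2/2 - sqrt(3)xy + y^2/2   [differs from x^2 - y^2: not invariant]
(B) xy  ->  (x/2 - sqrt(3)y/2)(sqrt(3)x/2 + y/2) = sqrt(3)x^2/4 - xy/2 - sqrt(3)y^2/4   [differs from xy: not invariant]
(C) x^2 + y^2  ->  (x/2 - sqrt(3)y/2)^2 + (sqrt(3)x/2 + y/2)^2 = x^2 + y^2   [equals x^2 + y^2: invariant]
(D) x^2 + xy + y^2  ->  (x/2 - sqrt(3)y/2)^2 + (x/2 - sqrt(3)y/2)(sqrt(3)x/2 + y/2) + (sqrt(3)x/2 + y/2)^2 = sqrt(3)x^2/4 + x^2 - xy/2 - sqrt(3)y^2/4 + y^2   [differs from x^2 + xy + y^2: not invariant]

Only option (C), x^2 + y^2, is unchanged by the transformation.
x^2 + y^2 is the squared distance from the origin, which rotations preserve.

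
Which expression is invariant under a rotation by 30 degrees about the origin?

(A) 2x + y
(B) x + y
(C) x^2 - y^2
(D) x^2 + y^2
D

A rotation by 30 degrees sends (x, y) to (sqrt(3)x/2 - y/2, x/2 + sqrt(3)y/2).
Substitute the transformed coordinates into each option and compare with the original:
(A) 2x + y  ->  2(sqrt(3)x/2 - y/2) + (x/2 + sqrt(3)y/2) = x/2 + sqrt(3)x - y + sqrt(3)y/2   [differs from 2x + y: not invariant]
(B) x + y  ->  (sqrt(3)x/2 - y/2) + (x/2 + sqrt(3)y/2) = x/2 + sqrt(3)x/2 - y/2 + sqrt(3)y/2   [differs from x + y: not invariant]
(C) x^2 - y^2  ->  (sqrt(3)x/2 - y/2)^2 - (x/2 + sqrt(3)y/2)^2 = x^2/2 - sqrt(3)xy - y^2/2   [differs from x^2 - y^2: not invariant]
(D) x^2 + y^2  ->  (sqrt(3)x/2 - y/2)^2 + (x/2 + sqrt(3)y/2)^2 = x^2 + y^2   [equals x^2 + y^2: invariant]

Only option (D), x^2 + y^2, is unchanged by the transformation.
Geometrically, x^2 + y^2 is the squared distance from the origin, which every rotation about the origin preserves.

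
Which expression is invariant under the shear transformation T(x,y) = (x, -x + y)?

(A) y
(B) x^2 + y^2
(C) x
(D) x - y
C

Under the shear T(x,y) = (x, -x + y):
Substitute the transformed coordinates into each option and compare with the original:
(A) y  ->  (-x + y) = -x + y   [differs from y: not invariant]
(B) x^2 + y^2  ->  (x)^2 + (-x + y)^2 = 2x^2 - 2xy + y^2   [differs from x^2 + y^2: not invariant]
(C) x  ->  (x) = x   [equals x: invariant]
(D) x - y  ->  (x) - (-x + y) = 2x - y   [differs from x - y: not invariant]

Only option (C), x, is unchanged by the transformation.
A vertical shear moves points parallel to the y-axis, so the x-coordinate (and any function of x alone) is unchanged.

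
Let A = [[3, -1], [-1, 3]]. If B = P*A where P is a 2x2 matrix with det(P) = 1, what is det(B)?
8

By the multiplicative property of determinants, det(B) = det(P*A) = det(P) * det(A) = det(A),
so the determinant is invariant under multiplication by any determinant-1 matrix; we just need det(A).

det(A) = (3)(3) - (-1)(-1) = 9 - 1 = 8

Therefore det(B) = 1 * 8 = 8.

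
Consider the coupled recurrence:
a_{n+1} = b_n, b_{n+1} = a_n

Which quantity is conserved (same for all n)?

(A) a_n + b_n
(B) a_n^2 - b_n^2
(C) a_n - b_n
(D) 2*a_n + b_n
A

Replace a_n by a_{n+1} = b_n and b_n by b_{n+1} = a_n in each option and simplify:
(A) a_n + b_n  ->  (b_n) + (a_n) = a_n + b_n   [conserved]
(B) a_n^2 - b_n^2  ->  (b_n)^2 - (a_n)^2 = -a_n^2 + b_n^2   [not conserved]
(C) a_n - b_n  ->  (b_n) - (a_n) = -a_n + b_n   [not conserved]
(D) 2*a_n + b_n  ->  2*(b_n) + (a_n) = a_n + 2*b_n   [not conserved]

Only (A) a_n + b_n returns to itself after one step, so it is the conserved quantity.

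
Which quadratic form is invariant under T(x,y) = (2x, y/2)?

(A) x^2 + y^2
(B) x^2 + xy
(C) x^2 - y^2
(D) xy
D

T multiplies x by 2 and divides y by 2.
Substitute the transformed coordinates into each option and compare with the original:
(A) x^2 + y^2  ->  (2x)^2 + (y/2)^2 = 4x^2 + y^2/4   [differs from x^2 + y^2: not invariant]
(B) x^2 + xy  ->  (2x)^2 + (2x)(y/2) = 4x^2 + xy   [differs from x^2 + xy: not invariant]
(C) x^2 - y^2  ->  (2x)^2 - (y/2)^2 = 4x^2 - y^2/4   [differs from x^2 - y^2: not invariant]
(D) xy  ->  (2x)(y/2) = xy   [equals xy: invariant]

Only option (D), xy, is unchanged by the transformation.
The factors 2 and 1/2 cancel only in the pure product xy.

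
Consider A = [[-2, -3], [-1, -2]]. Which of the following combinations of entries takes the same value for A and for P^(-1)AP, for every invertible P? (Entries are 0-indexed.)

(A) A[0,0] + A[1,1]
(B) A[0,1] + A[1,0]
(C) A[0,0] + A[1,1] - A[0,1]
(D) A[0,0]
A

A[0,0] + A[1,1] is the trace of A. By the cyclic property of the trace, tr(P^(-1)AP) = tr(APP^(-1)) = tr(A), so it is the same for every matrix similar to A.

The other combinations are not similarity invariants. For example, take P = [[1, 1], [0, 1]] (det P = 1), so P^(-1) = [[1, -1], [0, 1]] and
B = P^(-1)AP = [[-1, -2], [-1, -3]].
Evaluating each option on A and on B:
(A) A[0,0] + A[1,1]: -4 for A, -4 for B -> unchanged
(B) A[0,1] + A[1,0]: -4 for A, -3 for B -> changes
(C) A[0,0] + A[1,1] - A[0,1]: -1 for A, -2 for B -> changes
(D) A[0,0]: -2 for A, -1 for B -> changes

Only (A) A[0,0] + A[1,1] = -4 survives (and it does so for every P, not just this one), so it is the invariant.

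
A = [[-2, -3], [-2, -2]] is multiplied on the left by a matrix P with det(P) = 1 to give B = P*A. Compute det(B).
-2

By the multiplicative property of determinants, det(B) = det(P*A) = det(P) * det(A) = det(A),
so the determinant is invariant under multiplication by any determinant-1 matrix; we just need det(A).

det(A) = (-2)(-2) - (-3)(-2) = 4 - 6 = -2

Therefore det(B) = 1 * (-2) = -2.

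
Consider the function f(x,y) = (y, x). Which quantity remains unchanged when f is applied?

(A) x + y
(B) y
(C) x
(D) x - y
A

For f(x,y) = (y, x):
After applying f: x' = y, y' = x. So x' + y' = y + x = x + y.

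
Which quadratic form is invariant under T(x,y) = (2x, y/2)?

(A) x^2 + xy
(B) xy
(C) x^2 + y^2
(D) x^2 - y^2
B

T multiplies x by 2 and divides y by 2.
Substitute the transformed coordinates into each option and compare with the original:
(A) x^2 + xy  ->  (2x)^2 + (2x)(y/2) = 4x^2 + xy   [differs from x^2 + xy: not invariant]
(B) xy  ->  (2x)(y/2) = xy   [equals xy: invariant]
(C) x^2 + y^2  ->  (2x)^2 + (y/2)^2 = 4x^2 + y^2/4   [differs from x^2 + y^2: not invariant]
(D) x^2 - y^2  ->  (2x)^2 - (y/2)^2 = 4x^2 - y^2/4   [differs from x^2 - y^2: not invariant]

Only option (B), xy, is unchanged by the transformation.
The factors 2 and 1/2 cancel only in the pure product xy.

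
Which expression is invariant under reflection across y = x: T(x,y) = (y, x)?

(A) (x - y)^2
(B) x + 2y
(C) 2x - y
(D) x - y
A

The map is reflection across y = x: T(x,y) = (y, x).
Substitute the transformed coordinates into each option and compare with the original:
(A) (x - y)^2  ->  ((y) - (x))^2 = x^2 - 2xy + y^2   [equals (x - y)^2: invariant]
(B) x + 2y  ->  (y) + 2(x) = 2x + y   [differs from x + 2y: not invariant]
(C) 2x - y  ->  2(y) - (x) = -x + 2y   [differs from 2x - y: not invariant]
(D) x - y  ->  (y) - (x) = -x + y   [differs from x - y: not invariant]

Only option (A), (x - y)^2, is unchanged by the transformation.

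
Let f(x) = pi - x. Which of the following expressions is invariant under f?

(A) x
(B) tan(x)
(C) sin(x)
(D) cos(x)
C

For f(x) = pi - x:
sin(pi - x) = sin(x), so sine is invariant under this transformation.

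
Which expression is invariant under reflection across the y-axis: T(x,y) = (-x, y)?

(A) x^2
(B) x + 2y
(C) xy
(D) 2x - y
A

The map is reflection across the y-axis: T(x,y) = (-x, y).
Substitute the transformed coordinates into each option and compare with the original:
(A) x^2  ->  (-x)^2 = x^2   [equals x^2: invariant]
(B) x + 2y  ->  (-x) + 2(y) = -x + 2y   [differs from x + 2y: not invariant]
(C) xy  ->  (-x)(y) = -xy   [differs from xy: not invariant]
(D) 2x - y  ->  2(-x) - (y) = -2x - y   [differs from 2x - y: not invariant]

Only option (A), x^2, is unchanged by the transformation.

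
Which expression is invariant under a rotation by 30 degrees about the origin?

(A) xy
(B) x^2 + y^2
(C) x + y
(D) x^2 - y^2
B

A rotation by 30 degrees sends (x, y) to (sqrt(3)x/2 - y/2, x/2 + sqrt(3)y/2).
Substitute the transformed coordinates into each option and compare with the original:
(A) xy  ->  (sqrt(3)x/2 - y/2)(x/2 + sqrt(3)y/2) = sqrt(3)x^2/4 + xy/2 - sqrt(3)y^2/4   [differs from xy: not invariant]
(B) x^2 + y^2  ->  (sqrt(3)x/2 - y/2)^2 + (x/2 + sqrt(3)y/2)^2 = x^2 + y^2   [equals x^2 + y^2: invariant]
(C) x + y  ->  (sqrt(3)x/2 - y/2) + (x/2 + sqrt(3)y/2) = x/2 + sqrt(3)x/2 - y/2 + sqrt(3)y/2   [differs from x + y: not invariant]
(D) x^2 - y^2  ->  (sqrt(3)x/2 - y/2)^2 - (x/2 + sqrt(3)y/2)^2 = x^2/2 - sqrt(3)xy - y^2/2   [differs from x^2 - y^2: not invariant]

Only option (B), x^2 + y^2, is unchanged by the transformation.
Geometrically, x^2 + y^2 is the squared distance from the origin, which every rotation about the origin preserves.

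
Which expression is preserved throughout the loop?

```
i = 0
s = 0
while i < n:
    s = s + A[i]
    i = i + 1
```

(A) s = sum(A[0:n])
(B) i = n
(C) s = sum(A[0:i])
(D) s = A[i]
C

A loop invariant must hold before the first iteration and be re-established by every execution of the body.

(C) s = sum(A[0:i]): Initially i = 0 and s = 0 = sum of the empty slice A[0:0]. If s = sum(A[0:i]) holds at the top of an iteration, the body sets s to sum(A[0:i]) + A[i] = sum(A[0:i+1]) and then i to i+1, so s = sum(A[0:i]) holds again. At exit i = n, giving s = sum(A[0:n]).

The other options fail:
(A) s = sum(A[0:n]): false before the loop (s = 0, not the full sum) -- it only becomes true at exit.
(B) i = n: false initially (i = 0); it is the exit condition, not an invariant.
(D) s = A[i]: after the first iteration s = A[0] but i = 1, so s = A[i] compares s with the wrong element (and fails in general).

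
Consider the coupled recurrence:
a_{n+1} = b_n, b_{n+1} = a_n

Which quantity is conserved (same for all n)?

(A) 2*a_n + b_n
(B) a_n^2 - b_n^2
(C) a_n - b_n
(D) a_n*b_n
D

Replace a_n by a_{n+1} = b_n and b_n by b_{n+1} = a_n in each option and simplify:
(A) 2*a_n + b_n  ->  2*(b_n) + (a_n) = a_n + 2*b_n   [not conserved]
(B) a_n^2 - b_n^2  ->  (b_n)^2 - (a_n)^2 = -a_n^2 + b_n^2   [not conserved]
(C) a_n - b_n  ->  (b_n) - (a_n) = -a_n + b_n   [not conserved]
(D) a_n*b_n  ->  (b_n)*(a_n) = a_n*b_n   [conserved]

Only (D) a_n*b_n returns to itself after one step, so it is the conserved quantity.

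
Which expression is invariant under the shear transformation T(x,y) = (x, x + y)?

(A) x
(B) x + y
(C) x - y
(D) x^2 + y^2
A

Under the shear T(x,y) = (x, x + y):
Substitute the transformed coordinates into each option and compare with the original:
(A) x  ->  (x) = x   [equals x: invariant]
(B) x + y  ->  (x) + (x + y) = 2x + y   [differs from x + y: not invariant]
(C) x - y  ->  (x) - (x + y) = -y   [differs from x - y: not invariant]
(D) x^2 + y^2  ->  (x)^2 + (x + y)^2 = 2x^2 + 2xy + y^2   [differs from x^2 + y^2: not invariant]

Only option (A), x, is unchanged by the transformation.
A vertical shear moves points parallel to the y-axis, so the x-coordinate (and any function of x alone) is unchanged.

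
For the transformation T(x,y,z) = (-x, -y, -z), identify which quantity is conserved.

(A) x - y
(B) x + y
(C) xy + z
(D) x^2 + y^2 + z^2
D

Apply T(x,y,z) = (-x, -y, -z) to each option, i.e. replace (x, y, z) by the transformed coordinates.
Substitute the transformed coordinates into each option and compare with the original:
(A) x - y  ->  (-x) - (-y) = -x + y   [differs from x - y: not invariant]
(B) x + y  ->  (-x) + (-y) = -x - y   [differs from x + y: not invariant]
(C) xy + z  ->  (-x)(-y) + (-z) = xy - z   [differs from xy + z: not invariant]
(D) x^2 + y^2 + z^2  ->  (-x)^2 + (-y)^2 + (-z)^2 = x^2 + y^2 + z^2   [equals x^2 + y^2 + z^2: invariant]

Only option (D), x^2 + y^2 + z^2, is unchanged by the transformation.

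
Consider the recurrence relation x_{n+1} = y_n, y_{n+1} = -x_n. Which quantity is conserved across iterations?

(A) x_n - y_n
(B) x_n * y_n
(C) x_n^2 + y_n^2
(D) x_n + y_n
C

For the recurrence x_{n+1} = y_n, y_{n+1} = -x_n:

x_{n+1}^2 + y_{n+1}^2 = y_n^2 + (-x_n)^2 = x_n^2 + y_n^2
The sum of squares is conserved (like energy in a harmonic oscillator).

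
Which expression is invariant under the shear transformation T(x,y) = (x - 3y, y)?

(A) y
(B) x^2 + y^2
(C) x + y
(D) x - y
A

Under the shear T(x,y) = (x - 3y, y):
Substitute the transformed coordinates into each option and compare with the original:
(A) y  ->  (y) = y   [equals y: invariant]
(B) x^2 + y^2  ->  (x - 3y)^2 + (y)^2 = x^2 - 6xy + 10y^2   [differs from x^2 + y^2: not invariant]
(C) x + y  ->  (x - 3y) + (y) = x - 2y   [differs from x + y: not invariant]
(D) x - y  ->  (x - 3y) - (y) = x - 4y   [differs from x - y: not invariant]

Only option (A), y, is unchanged by the transformation.
A horizontal shear moves points parallel to the x-axis, so the y-coordinate (and any function of y alone) is unchanged.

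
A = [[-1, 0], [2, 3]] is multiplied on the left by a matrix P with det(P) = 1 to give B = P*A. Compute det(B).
-3

By the multiplicative property of determinants, det(B) = det(P*A) = det(P) * det(A) = det(A),
so the determinant is invariant under multiplication by any determinant-1 matrix; we just need det(A).

det(A) = (-1)(3) - (0)(2) = -3 - 0 = -3

Therefore det(B) = 1 * (-3) = -3.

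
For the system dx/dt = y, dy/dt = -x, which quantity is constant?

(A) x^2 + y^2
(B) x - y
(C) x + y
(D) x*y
A

A first integral I satisfies dI/dt = 0 along every solution. Differentiate each option and use the equation of motion:
(A) d/dt[x^2 + y^2] = 2x*dx/dt + 2y*dy/dt = 2x*y + 2y*(-x) = 0
(B) d/dt[x - y] = y - (-x) = x + y, not identically 0
(C) d/dt[x + y] = y + (-x) = y - x, not identically 0
(D) d/dt[x*y] = (dx/dt)y + x(dy/dt) = y^2 - x^2, not identically 0

Only (A) has zero time-derivative. So x^2 + y^2 (the squared radius; trajectories are circles) is the conserved quantity.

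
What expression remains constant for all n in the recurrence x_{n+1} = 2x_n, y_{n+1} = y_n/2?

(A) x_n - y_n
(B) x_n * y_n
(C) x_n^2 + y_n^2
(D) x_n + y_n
B

For the recurrence x_{n+1} = 2x_n, y_{n+1} = y_n/2:

x_{n+1} * y_{n+1} = (2x_n) * (y_n/2) = x_n * y_n
The product is conserved.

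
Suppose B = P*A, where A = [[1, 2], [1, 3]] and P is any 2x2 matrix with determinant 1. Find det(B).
1

By the multiplicative property of determinants, det(B) = det(P*A) = det(P) * det(A) = det(A),
so the determinant is invariant under multiplication by any determinant-1 matrix; we just need det(A).

det(A) = (1)(3) - (2)(1) = 3 - 2 = 1

Therefore det(B) = 1 * 1 = 1.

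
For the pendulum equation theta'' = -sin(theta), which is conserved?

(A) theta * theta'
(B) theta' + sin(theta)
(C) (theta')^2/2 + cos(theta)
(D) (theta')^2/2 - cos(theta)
D

A first integral I satisfies dI/dt = 0 along every solution. Differentiate each option and use the equation of motion:
(A) d/dt[theta * theta'] = (theta')^2 + theta theta'' = (theta')^2 - theta sin(theta), not identically 0
(B) d/dt[theta' + sin(theta)] = theta'' + cos(theta) theta' = -sin(theta) + theta' cos(theta), not identically 0
(C) d/dt[(theta')^2/2 + cos(theta)] = theta' theta'' - sin(theta) theta' = -2 theta' sin(theta), not identically 0
(D) d/dt[(theta')^2/2 - cos(theta)] = theta' theta'' + sin(theta) theta' = theta'(-sin(theta)) + theta' sin(theta) = 0

Only (D) has zero time-derivative. This is the total energy: kinetic (theta')^2/2 plus potential -cos(theta).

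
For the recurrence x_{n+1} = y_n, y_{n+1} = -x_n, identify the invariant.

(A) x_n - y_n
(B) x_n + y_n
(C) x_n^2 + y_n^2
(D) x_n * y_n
C

For the recurrence x_{n+1} = y_n, y_{n+1} = -x_n:

x_{n+1}^2 + y_{n+1}^2 = y_n^2 + (-x_n)^2 = x_n^2 + y_n^2
The sum of squares is conserved (like energy in a harmonic oscillator).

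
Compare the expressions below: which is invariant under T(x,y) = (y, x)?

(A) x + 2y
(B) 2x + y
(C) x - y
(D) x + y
D

An expression E(x,y) is invariant under T if E(T(x,y)) = E(x,y). Here T(x,y) = (y, x).
Substitute the transformed coordinates into each option and compare with the original:
(A) x + 2y  ->  (y) + 2(x) = 2x + y   [differs from x + 2y: not invariant]
(B) 2x + y  ->  2(y) + (x) = x + 2y   [differs from 2x + y: not invariant]
(C) x - y  ->  (y) - (x) = -x + y   [differs from x - y: not invariant]
(D) x + y  ->  (y) + (x) = x + y   [equals x + y: invariant]

Only option (D), x + y, is unchanged by the transformation.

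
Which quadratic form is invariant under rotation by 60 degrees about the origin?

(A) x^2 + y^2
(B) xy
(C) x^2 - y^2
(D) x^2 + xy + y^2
A

Rotation by 60 degrees sends (x, y) to (x/2 - sqrt(3)y/2, sqrt(3)x/2 + y/2).
Substitute the transformed coordinates into each option and compare with the original:
(A) x^2 + y^2  ->  (x/2 - sqrt(3)y/2)^2 + (sqrt(3)x/2 + y/2)^2 = x^2 + y^2   [equals x^2 + y^2: invariant]
(B) xy  ->  (x/2 - sqrt(3)y/2)(sqrt(3)x/2 + y/2) = sqrt(3)x^2/4 - xy/2 - sqrt(3)y^2/4   [differs from xy: not invariant]
(C) x^2 - y^2  ->  (x/2 - sqrt(3)y/2)^2 - (sqrt(3)x/2 + y/2)^2 = -x^2/2 - sqrt(3)xy + y^2/2   [differs from x^2 - y^2: not invariant]
(D) x^2 + xy + y^2  ->  (x/2 - sqrt(3)y/2)^2 + (x/2 - sqrt(3)y/2)(sqrt(3)x/2 + y/2) + (sqrt(3)x/2 + y/2)^2 = sqrt(3)x^2/4 + x^2 - xy/2 - sqrt(3)y^2/4 + y^2   [differs from x^2 + xy + y^2: not invariant]

Only option (A), x^2 + y^2, is unchanged by the transformation.
x^2 + y^2 is the squared distance from the origin, which rotations preserve.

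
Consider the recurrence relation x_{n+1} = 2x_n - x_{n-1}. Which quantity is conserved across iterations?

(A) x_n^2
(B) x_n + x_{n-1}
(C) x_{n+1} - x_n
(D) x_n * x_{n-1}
C

For the recurrence x_{n+1} = 2x_n - x_{n-1}:

If x_{n+1} = 2x_n - x_{n-1}, then:
x_{n+1} - x_n = x_n - x_{n-1}
The first difference is constant throughout the sequence.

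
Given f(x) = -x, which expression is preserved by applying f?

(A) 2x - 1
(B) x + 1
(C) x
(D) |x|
D

For f(x) = -x:
Applying f replaces x by -x. Since |-x| = |x|, the absolute value is unchanged by f, whereas x -> -x, 2x - 1 -> -2x - 1 and x + 1 -> -x + 1 all change.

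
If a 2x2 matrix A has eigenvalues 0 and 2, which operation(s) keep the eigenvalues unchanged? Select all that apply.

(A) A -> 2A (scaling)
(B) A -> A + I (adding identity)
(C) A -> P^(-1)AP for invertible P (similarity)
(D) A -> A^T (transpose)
C and D

Eigenvalues are preserved by:
1. Similarity transformations: A -> P^(-1)AP (same characteristic polynomial)
2. Transpose: A^T has the same eigenvalues as A

Eigenvalues are NOT preserved by:
- Adding identity: eigenvalues become 0+1, 2+1
- Scaling: eigenvalues become 0, 4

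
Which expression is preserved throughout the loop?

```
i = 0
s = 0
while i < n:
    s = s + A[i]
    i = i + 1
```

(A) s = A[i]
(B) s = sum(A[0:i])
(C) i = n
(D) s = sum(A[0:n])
B

A loop invariant must hold before the first iteration and be re-established by every execution of the body.

(B) s = sum(A[0:i]): Initially i = 0 and s = 0 = sum of the empty slice A[0:0]. If s = sum(A[0:i]) holds at the top of an iteration, the body sets s to sum(A[0:i]) + A[i] = sum(A[0:i+1]) and then i to i+1, so s = sum(A[0:i]) holds again. At exit i = n, giving s = sum(A[0:n]).

The other options fail:
(A) s = A[i]: after the first iteration s = A[0] but i = 1, so s = A[i] compares s with the wrong element (and fails in general).
(C) i = n: false initially (i = 0); it is the exit condition, not an invariant.
(D) s = sum(A[0:n]): false before the loop (s = 0, not the full sum) -- it only becomes true at exit.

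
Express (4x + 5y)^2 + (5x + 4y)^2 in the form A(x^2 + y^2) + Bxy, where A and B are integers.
41(x^2 + y^2) + 80xy

Expanding: (4x + 5y)^2 = 16x^2 + 40xy + 25y^2
(5x + 4y)^2 = 25x^2 + 40xy + 16y^2
Sum = (16+25)(x^2+y^2) + 80xy = 41(x^2 + y^2) + 80xy
This is symmetric in x and y.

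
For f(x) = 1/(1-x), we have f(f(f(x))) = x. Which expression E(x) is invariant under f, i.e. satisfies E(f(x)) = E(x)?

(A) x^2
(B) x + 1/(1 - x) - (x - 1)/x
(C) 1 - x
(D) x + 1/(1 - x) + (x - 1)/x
D

Replace x by f(x) = 1/(1 - x) in each option and simplify. As a quick numerical cross-check, also compare E(4) with E(f(4)) = E(-1/3).

(A) x^2  ->  (1/(1 - x))^2 = (x - 1)^(-2); check: E(4) = 16 but E(-1/3) = 1/9.   [not invariant]
(B) x + 1/(1 - x) - (x - 1)/x  ->  (1/(1 - x)) + 1/(1 - (1/(1 - x))) - ((1/(1 - x)) - 1)/(1/(1 - x)) = (x^2(1 - x) - x + (x - 1)^2)/(x(x - 1)); check: E(4) = 35/12 but E(-1/3) = -43/12.   [not invariant]
(C) 1 - x  ->  1 - (1/(1 - x)) = x/(x - 1); check: E(4) = -3 but E(-1/3) = 4/3.   [not invariant]
(D) x + 1/(1 - x) + (x - 1)/x  ->  (1/(1 - x)) + 1/(1 - (1/(1 - x))) + ((1/(1 - x)) - 1)/(1/(1 - x)), which simplifies back to x + 1/(1 - x) + (x - 1)/x; check: E(4) = 53/12, E(-1/3) = 53/12.   [invariant]

Only (D) is unchanged. Indeed f(f(x)) = 1/(1 - 1/(1-x)) = (1-x)/(-x) = (x-1)/x, so E(x) = x + f(x) + f(f(x)) is the sum over the whole 3-cycle; applying f just permutes the three terms cyclically (x -> f(x) -> f(f(x)) -> x), leaving the sum unchanged.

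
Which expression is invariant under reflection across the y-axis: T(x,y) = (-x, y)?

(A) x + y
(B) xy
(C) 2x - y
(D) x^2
D

The map is reflection across the y-axis: T(x,y) = (-x, y).
Substitute the transformed coordinates into each option and compare with the original:
(A) x + y  ->  (-x) + (y) = -x + y   [differs from x + y: not invariant]
(B) xy  ->  (-x)(y) = -xy   [differs from xy: not invariant]
(C) 2x - y  ->  2(-x) - (y) = -2x - y   [differs from 2x - y: not invariant]
(D) x^2  ->  (-x)^2 = x^2   [equals x^2: invariant]

Only option (D), x^2, is unchanged by the transformation.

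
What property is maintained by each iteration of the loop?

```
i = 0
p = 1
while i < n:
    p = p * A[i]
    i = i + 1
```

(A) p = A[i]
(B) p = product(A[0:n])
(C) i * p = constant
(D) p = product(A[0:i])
D

A loop invariant must hold before the first iteration and be re-established by every execution of the body.

(D) p = product(A[0:i]): Initially i = 0 and p = 1 = product of the empty slice A[0:0]. If p = product(A[0:i]) holds at the top of an iteration, the body sets p to product(A[0:i]) * A[i] = product(A[0:i+1]) and then i to i+1, so the property is restored. At exit i = n, giving p = product(A[0:n]).

The other options fail:
(A) p = A[i]: after the first iteration p = A[0] but i = 1; in general p is a product of several elements, not a single one.
(B) p = product(A[0:n]): false before the loop (p = 1, not the full product) -- it only becomes true at exit.
(C) i * p = constant: initially i * p = 0, but after one iteration it is 1 * A[0], which is nonzero in general.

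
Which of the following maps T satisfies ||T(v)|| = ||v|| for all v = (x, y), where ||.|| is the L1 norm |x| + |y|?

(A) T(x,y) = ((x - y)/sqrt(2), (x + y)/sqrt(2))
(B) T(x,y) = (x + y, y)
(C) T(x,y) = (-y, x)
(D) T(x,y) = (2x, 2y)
C

A transformation preserves a norm if ||T(v)|| = ||v|| for every v; a single vector where the norm changes rules an option out.

(A) T(x,y) = ((x - y)/sqrt(2), (x + y)/sqrt(2)): v = (1, 0) has norm |1| + |0| = 1, but T(v) = (sqrt(2)/2, sqrt(2)/2) has norm sqrt(2) -- not preserved.
(B) T(x,y) = (x + y, y): v = (0, 1) has norm |0| + |1| = 1, but T(v) = (1, 1) has norm 2 -- not preserved.
(C) T(x,y) = (-y, x): preserves the norm -- it only permutes the coordinates and/or flips signs, which leaves |x| + |y| unchanged.
(D) T(x,y) = (2x, 2y): v = (1, 0) has norm |1| + |0| = 1, but T(v) = (2, 0) has norm 2 -- not preserved.

Therefore the answer is (C).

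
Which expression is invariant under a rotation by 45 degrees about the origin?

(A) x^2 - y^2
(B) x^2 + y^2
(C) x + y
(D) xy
B

A rotation by 45 degrees sends (x, y) to (sqrt(2)x/2 - sqrt(2)y/2, sqrt(2)x/2 + sqrt(2)y/2).
Substitute the transformed coordinates into each option and compare with the original:
(A) x^2 - y^2  ->  (sqrt(2)x/2 - sqrt(2)y/2)^2 - (sqrt(2)x/2 + sqrt(2)y/2)^2 = -2xy   [differs from x^2 - y^2: not invariant]
(B) x^2 + y^2  ->  (sqrt(2)x/2 - sqrt(2)y/2)^2 + (sqrt(2)x/2 + sqrt(2)y/2)^2 = x^2 + y^2   [equals x^2 + y^2: invariant]
(C) x + y  ->  (sqrt(2)x/2 - sqrt(2)y/2) + (sqrt(2)x/2 + sqrt(2)y/2) = sqrt(2)x   [differs from x + y: not invariant]
(D) xy  ->  (sqrt(2)x/2 - sqrt(2)y/2)(sqrt(2)x/2 + sqrt(2)y/2) = x^2/2 - y^2/2   [differs from xy: not invariant]

Only option (B), x^2 + y^2, is unchanged by the transformation.
Geometrically, x^2 + y^2 is the squared distance from the origin, which every rotation about the origin preserves.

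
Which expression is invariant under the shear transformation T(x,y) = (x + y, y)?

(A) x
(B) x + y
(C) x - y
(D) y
D

Under the shear T(x,y) = (x + y, y):
Substitute the transformed coordinates into each option and compare with the original:
(A) x  ->  (x + y) = x + y   [differs from x: not invariant]
(B) x + y  ->  (x + y) + (y) = x + 2y   [differs from x + y: not invariant]
(C) x - y  ->  (x + y) - (y) = x   [differs from x - y: not invariant]
(D) y  ->  (y) = y   [equals y: invariant]

Only option (D), y, is unchanged by the transformation.
A horizontal shear moves points parallel to the x-axis, so the y-coordinate (and any function of y alone) is unchanged.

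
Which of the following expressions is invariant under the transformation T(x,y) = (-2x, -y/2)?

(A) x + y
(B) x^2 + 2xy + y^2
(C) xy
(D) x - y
C

An expression E(x,y) is invariant under T if E(T(x,y)) = E(x,y). Here T(x,y) = (-2x, -y/2).
Substitute the transformed coordinates into each option and compare with the original:
(A) x + y  ->  (-2x) + (-y/2) = -2x - y/2   [differs from x + y: not invariant]
(B) x^2 + 2xy + y^2  ->  (-2x)^2 + 2(-2x)(-y/2) + (-y/2)^2 = 4x^2 + 2xy + y^2/4   [differs from x^2 + 2xy + y^2: not invariant]
(C) xy  ->  (-2x)(-y/2) = xy   [equals xy: invariant]
(D) x - y  ->  (-2x) - (-y/2) = -2x + y/2   [differs from x - y: not invariant]

Only option (C), xy, is unchanged by the transformation.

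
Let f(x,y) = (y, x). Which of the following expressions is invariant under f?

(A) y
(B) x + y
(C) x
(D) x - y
B

For f(x,y) = (y, x):
After applying f: x' = y, y' = x. So x' + y' = y + x = x + y.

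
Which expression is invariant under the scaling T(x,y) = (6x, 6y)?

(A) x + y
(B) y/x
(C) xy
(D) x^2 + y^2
B

Under the uniform scaling T(x,y) = (6x, 6y):
Substitute the transformed coordinates into each option and compare with the original:
(A) x + y  ->  (6x) + (6y) = 6x + 6y   [differs from x + y: not invariant]
(B) y/x  ->  (6y)/(6x) = y/x   [equals y/x: invariant]
(C) xy  ->  (6x)(6y) = 36xy   [differs from xy: not invariant]
(D) x^2 + y^2  ->  (6x)^2 + (6y)^2 = 36x^2 + 36y^2   [differs from x^2 + y^2: not invariant]

Only option (B), y/x, is unchanged by the transformation.
The common factor 6 cancels in a ratio of coordinates, while sums, products and sums of squares pick up factors of 6 or 36.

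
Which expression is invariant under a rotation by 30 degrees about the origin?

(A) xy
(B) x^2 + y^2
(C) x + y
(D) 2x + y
B

A rotation by 30 degrees sends (x, y) to (sqrt(3)x/2 - y/2, x/2 + sqrt(3)y/2).
Substitute the transformed coordinates into each option and compare with the original:
(A) xy  ->  (sqrt(3)x/2 - y/2)(x/2 + sqrt(3)y/2) = sqrt(3)x^2/4 + xy/2 - sqrt(3)y^2/4   [differs from xy: not invariant]
(B) x^2 + y^2  ->  (sqrt(3)x/2 - y/2)^2 + (x/2 + sqrt(3)y/2)^2 = x^2 + y^2   [equals x^2 + y^2: invariant]
(C) x + y  ->  (sqrt(3)x/2 - y/2) + (x/2 + sqrt(3)y/2) = x/2 + sqrt(3)x/2 - y/2 + sqrt(3)y/2   [differs from x + y: not invariant]
(D) 2x + y  ->  2(sqrt(3)x/2 - y/2) + (x/2 + sqrt(3)y/2) = x/2 + sqrt(3)x - y + sqrt(3)y/2   [differs from 2x + y: not invariant]

Only option (B), x^2 + y^2, is unchanged by the transformation.
Geometrically, x^2 + y^2 is the squared distance from the origin, which every rotation about the origin preserves.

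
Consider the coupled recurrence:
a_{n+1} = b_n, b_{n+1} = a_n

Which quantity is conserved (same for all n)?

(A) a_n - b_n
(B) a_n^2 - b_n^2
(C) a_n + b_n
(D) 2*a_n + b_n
C

Replace a_n by a_{n+1} = b_n and b_n by b_{n+1} = a_n in each option and simplify:
(A) a_n - b_n  ->  (b_n) - (a_n) = -a_n + b_n   [not conserved]
(B) a_n^2 - b_n^2  ->  (b_n)^2 - (a_n)^2 = -a_n^2 + b_n^2   [not conserved]
(C) a_n + b_n  ->  (b_n) + (a_n) = a_n + b_n   [conserved]
(D) 2*a_n + b_n  ->  2*(b_n) + (a_n) = a_n + 2*b_n   [not conserved]

Only (C) a_n + b_n returns to itself after one step, so it is the conserved quantity.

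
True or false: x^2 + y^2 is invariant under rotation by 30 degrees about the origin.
True

Applying rotation by 30 degrees: x' = x*cos(30 degrees) - y*sin(30 degrees) = sqrt(3)x/2 - y/2, y' = x*sin(30 degrees) + y*cos(30 degrees) = x/2 + sqrt(3)y/2

Substituting into x^2 + y^2:
(sqrt(3)x/2 - y/2)^2 + (x/2 + sqrt(3)y/2)^2
= x^2 + y^2

This equals the original expression x^2 + y^2, so it IS invariant.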